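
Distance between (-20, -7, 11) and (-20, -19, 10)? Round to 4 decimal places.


d = sqrt((-20--20)^2 + (-19--7)^2 + (10-11)^2) = 12.0416

12.0416


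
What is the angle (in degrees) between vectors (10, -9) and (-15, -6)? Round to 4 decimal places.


dot = 10*-15 + -9*-6 = -96
|u| = 13.4536, |v| = 16.1555
cos(angle) = -0.4417
angle = 116.2114 degrees

116.2114 degrees


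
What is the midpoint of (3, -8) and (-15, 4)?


Midpoint = ((3+-15)/2, (-8+4)/2) = (-6, -2)

(-6, -2)


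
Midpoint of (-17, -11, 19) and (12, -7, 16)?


Midpoint = ((-17+12)/2, (-11+-7)/2, (19+16)/2) = (-2.5, -9, 17.5)

(-2.5, -9, 17.5)


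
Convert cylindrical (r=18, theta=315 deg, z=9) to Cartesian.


x = 18 * cos(315) = 12.7279
y = 18 * sin(315) = -12.7279
z = 9

(12.7279, -12.7279, 9)


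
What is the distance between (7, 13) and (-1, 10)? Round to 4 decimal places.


d = sqrt((-1-7)^2 + (10-13)^2) = 8.544

8.544


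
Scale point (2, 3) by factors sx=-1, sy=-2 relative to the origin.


Scaling: (x*sx, y*sy) = (2*-1, 3*-2) = (-2, -6)

(-2, -6)


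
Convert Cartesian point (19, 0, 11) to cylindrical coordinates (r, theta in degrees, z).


r = sqrt(19^2 + 0^2) = 19
theta = atan2(0, 19) = 0 deg
z = 11

r = 19, theta = 0 deg, z = 11


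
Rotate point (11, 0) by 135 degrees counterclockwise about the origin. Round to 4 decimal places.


x' = 11*cos(135) - 0*sin(135) = -7.7782
y' = 11*sin(135) + 0*cos(135) = 7.7782

(-7.7782, 7.7782)


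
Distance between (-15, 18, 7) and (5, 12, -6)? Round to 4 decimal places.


d = sqrt((5--15)^2 + (12-18)^2 + (-6-7)^2) = 24.5967

24.5967


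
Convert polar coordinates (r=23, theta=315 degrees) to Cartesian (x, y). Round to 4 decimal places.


x = 23 * cos(315) = 16.2635
y = 23 * sin(315) = -16.2635

(16.2635, -16.2635)


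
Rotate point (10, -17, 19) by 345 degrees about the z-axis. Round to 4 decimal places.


x' = 10*cos(345) - -17*sin(345) = 5.2593
y' = 10*sin(345) + -17*cos(345) = -19.0089
z' = 19

(5.2593, -19.0089, 19)


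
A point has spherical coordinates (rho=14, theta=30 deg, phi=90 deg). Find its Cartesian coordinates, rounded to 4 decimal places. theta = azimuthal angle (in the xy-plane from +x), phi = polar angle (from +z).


x = 14 * sin(90) * cos(30) = 12.1244
y = 14 * sin(90) * sin(30) = 7
z = 14 * cos(90) = 0

(12.1244, 7, 0)


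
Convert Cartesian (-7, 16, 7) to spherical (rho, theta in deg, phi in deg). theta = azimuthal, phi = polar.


rho = sqrt((-7)^2 + 16^2 + 7^2) = 18.8149
theta = atan2(16, -7) = 113.6294 deg
phi = acos(7/18.8149) = 68.1582 deg

rho = 18.8149, theta = 113.6294 deg, phi = 68.1582 deg


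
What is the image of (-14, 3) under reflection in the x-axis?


Reflection across x-axis: (x, y) -> (x, -y)
(-14, 3) -> (-14, -3)

(-14, -3)


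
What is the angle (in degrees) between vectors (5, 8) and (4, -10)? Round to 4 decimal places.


dot = 5*4 + 8*-10 = -60
|u| = 9.434, |v| = 10.7703
cos(angle) = -0.5905
angle = 126.1932 degrees

126.1932 degrees


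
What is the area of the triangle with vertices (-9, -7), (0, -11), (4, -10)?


Area = |x1(y2-y3) + x2(y3-y1) + x3(y1-y2)| / 2
= |-9*(-11--10) + 0*(-10--7) + 4*(-7--11)| / 2
= 12.5

12.5


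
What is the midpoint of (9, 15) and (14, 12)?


Midpoint = ((9+14)/2, (15+12)/2) = (11.5, 13.5)

(11.5, 13.5)


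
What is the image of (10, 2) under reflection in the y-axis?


Reflection across y-axis: (x, y) -> (-x, y)
(10, 2) -> (-10, 2)

(-10, 2)


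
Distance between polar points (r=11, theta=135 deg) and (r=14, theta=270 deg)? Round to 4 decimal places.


d = sqrt(r1^2 + r2^2 - 2*r1*r2*cos(t2-t1))
d = sqrt(11^2 + 14^2 - 2*11*14*cos(270-135)) = 23.1255

23.1255


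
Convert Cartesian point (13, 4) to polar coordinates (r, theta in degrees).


r = sqrt(13^2 + 4^2) = 13.6015
theta = atan2(4, 13) = 17.1027 degrees

r = 13.6015, theta = 17.1027 degrees


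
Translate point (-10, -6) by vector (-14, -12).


Translation: (x+dx, y+dy) = (-10+-14, -6+-12) = (-24, -18)

(-24, -18)


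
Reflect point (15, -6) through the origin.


Reflection through origin: (x, y) -> (-x, -y)
(15, -6) -> (-15, 6)

(-15, 6)


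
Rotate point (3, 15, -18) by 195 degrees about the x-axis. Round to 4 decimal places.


x' = 3
y' = 15*cos(195) - -18*sin(195) = -19.1476
z' = 15*sin(195) + -18*cos(195) = 13.5044

(3, -19.1476, 13.5044)


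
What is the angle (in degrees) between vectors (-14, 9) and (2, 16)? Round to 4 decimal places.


dot = -14*2 + 9*16 = 116
|u| = 16.6433, |v| = 16.1245
cos(angle) = 0.4322
angle = 64.3898 degrees

64.3898 degrees


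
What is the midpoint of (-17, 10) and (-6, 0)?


Midpoint = ((-17+-6)/2, (10+0)/2) = (-11.5, 5)

(-11.5, 5)


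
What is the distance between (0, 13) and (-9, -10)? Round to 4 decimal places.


d = sqrt((-9-0)^2 + (-10-13)^2) = 24.6982

24.6982


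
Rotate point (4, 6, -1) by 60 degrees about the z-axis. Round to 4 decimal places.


x' = 4*cos(60) - 6*sin(60) = -3.1962
y' = 4*sin(60) + 6*cos(60) = 6.4641
z' = -1

(-3.1962, 6.4641, -1)


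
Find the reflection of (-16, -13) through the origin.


Reflection through origin: (x, y) -> (-x, -y)
(-16, -13) -> (16, 13)

(16, 13)


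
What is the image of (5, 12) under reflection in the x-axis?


Reflection across x-axis: (x, y) -> (x, -y)
(5, 12) -> (5, -12)

(5, -12)


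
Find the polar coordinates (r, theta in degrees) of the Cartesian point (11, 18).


r = sqrt(11^2 + 18^2) = 21.095
theta = atan2(18, 11) = 58.5704 degrees

r = 21.095, theta = 58.5704 degrees


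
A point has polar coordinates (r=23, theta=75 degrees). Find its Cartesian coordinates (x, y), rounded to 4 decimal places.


x = 23 * cos(75) = 5.9528
y = 23 * sin(75) = 22.2163

(5.9528, 22.2163)


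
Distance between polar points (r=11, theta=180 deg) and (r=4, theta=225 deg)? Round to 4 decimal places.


d = sqrt(r1^2 + r2^2 - 2*r1*r2*cos(t2-t1))
d = sqrt(11^2 + 4^2 - 2*11*4*cos(225-180)) = 8.6472

8.6472


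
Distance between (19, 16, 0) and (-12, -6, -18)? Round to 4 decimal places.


d = sqrt((-12-19)^2 + (-6-16)^2 + (-18-0)^2) = 42.0595

42.0595


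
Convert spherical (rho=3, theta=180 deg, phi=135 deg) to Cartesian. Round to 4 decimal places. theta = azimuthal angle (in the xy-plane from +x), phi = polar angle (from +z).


x = 3 * sin(135) * cos(180) = -2.1213
y = 3 * sin(135) * sin(180) = 0
z = 3 * cos(135) = -2.1213

(-2.1213, 0, -2.1213)


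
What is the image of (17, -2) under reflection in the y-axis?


Reflection across y-axis: (x, y) -> (-x, y)
(17, -2) -> (-17, -2)

(-17, -2)


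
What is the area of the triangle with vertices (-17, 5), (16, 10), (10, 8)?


Area = |x1(y2-y3) + x2(y3-y1) + x3(y1-y2)| / 2
= |-17*(10-8) + 16*(8-5) + 10*(5-10)| / 2
= 18

18


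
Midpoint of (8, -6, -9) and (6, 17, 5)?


Midpoint = ((8+6)/2, (-6+17)/2, (-9+5)/2) = (7, 5.5, -2)

(7, 5.5, -2)


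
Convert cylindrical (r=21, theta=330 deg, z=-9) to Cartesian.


x = 21 * cos(330) = 18.1865
y = 21 * sin(330) = -10.5
z = -9

(18.1865, -10.5, -9)


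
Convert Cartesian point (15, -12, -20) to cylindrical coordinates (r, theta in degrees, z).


r = sqrt(15^2 + (-12)^2) = 19.2094
theta = atan2(-12, 15) = 321.3402 deg
z = -20

r = 19.2094, theta = 321.3402 deg, z = -20


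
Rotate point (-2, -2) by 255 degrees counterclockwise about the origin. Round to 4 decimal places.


x' = -2*cos(255) - -2*sin(255) = -1.4142
y' = -2*sin(255) + -2*cos(255) = 2.4495

(-1.4142, 2.4495)


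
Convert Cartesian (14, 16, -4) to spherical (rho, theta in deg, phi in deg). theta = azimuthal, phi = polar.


rho = sqrt(14^2 + 16^2 + (-4)^2) = 21.6333
theta = atan2(16, 14) = 48.8141 deg
phi = acos(-4/21.6333) = 100.6553 deg

rho = 21.6333, theta = 48.8141 deg, phi = 100.6553 deg


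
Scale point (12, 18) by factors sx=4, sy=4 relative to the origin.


Scaling: (x*sx, y*sy) = (12*4, 18*4) = (48, 72)

(48, 72)


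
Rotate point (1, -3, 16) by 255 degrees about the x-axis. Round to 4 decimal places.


x' = 1
y' = -3*cos(255) - 16*sin(255) = 16.2313
z' = -3*sin(255) + 16*cos(255) = -1.2433

(1, 16.2313, -1.2433)


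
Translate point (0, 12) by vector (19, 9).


Translation: (x+dx, y+dy) = (0+19, 12+9) = (19, 21)

(19, 21)


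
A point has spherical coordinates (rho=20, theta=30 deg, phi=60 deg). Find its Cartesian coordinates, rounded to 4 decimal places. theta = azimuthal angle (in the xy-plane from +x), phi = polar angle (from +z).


x = 20 * sin(60) * cos(30) = 15
y = 20 * sin(60) * sin(30) = 8.6603
z = 20 * cos(60) = 10

(15, 8.6603, 10)


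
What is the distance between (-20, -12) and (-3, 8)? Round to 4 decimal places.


d = sqrt((-3--20)^2 + (8--12)^2) = 26.2488

26.2488


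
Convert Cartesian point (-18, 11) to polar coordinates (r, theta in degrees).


r = sqrt((-18)^2 + 11^2) = 21.095
theta = atan2(11, -18) = 148.5704 degrees

r = 21.095, theta = 148.5704 degrees


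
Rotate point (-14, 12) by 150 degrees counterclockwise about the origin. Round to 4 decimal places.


x' = -14*cos(150) - 12*sin(150) = 6.1244
y' = -14*sin(150) + 12*cos(150) = -17.3923

(6.1244, -17.3923)


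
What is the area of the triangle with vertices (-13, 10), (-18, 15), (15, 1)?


Area = |x1(y2-y3) + x2(y3-y1) + x3(y1-y2)| / 2
= |-13*(15-1) + -18*(1-10) + 15*(10-15)| / 2
= 47.5

47.5


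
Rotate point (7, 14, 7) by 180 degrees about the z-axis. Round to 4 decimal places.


x' = 7*cos(180) - 14*sin(180) = -7
y' = 7*sin(180) + 14*cos(180) = -14
z' = 7

(-7, -14, 7)


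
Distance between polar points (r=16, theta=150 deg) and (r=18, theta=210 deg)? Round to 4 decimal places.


d = sqrt(r1^2 + r2^2 - 2*r1*r2*cos(t2-t1))
d = sqrt(16^2 + 18^2 - 2*16*18*cos(210-150)) = 17.088

17.088


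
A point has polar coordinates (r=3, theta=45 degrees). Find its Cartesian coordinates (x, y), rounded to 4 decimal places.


x = 3 * cos(45) = 2.1213
y = 3 * sin(45) = 2.1213

(2.1213, 2.1213)


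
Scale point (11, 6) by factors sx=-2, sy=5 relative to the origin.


Scaling: (x*sx, y*sy) = (11*-2, 6*5) = (-22, 30)

(-22, 30)


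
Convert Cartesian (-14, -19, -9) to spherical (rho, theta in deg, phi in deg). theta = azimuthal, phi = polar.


rho = sqrt((-14)^2 + (-19)^2 + (-9)^2) = 25.2587
theta = atan2(-19, -14) = 233.6156 deg
phi = acos(-9/25.2587) = 110.874 deg

rho = 25.2587, theta = 233.6156 deg, phi = 110.874 deg


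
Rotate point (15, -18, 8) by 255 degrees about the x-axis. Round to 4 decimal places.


x' = 15
y' = -18*cos(255) - 8*sin(255) = 12.3861
z' = -18*sin(255) + 8*cos(255) = 15.3161

(15, 12.3861, 15.3161)


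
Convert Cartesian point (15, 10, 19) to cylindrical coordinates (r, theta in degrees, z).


r = sqrt(15^2 + 10^2) = 18.0278
theta = atan2(10, 15) = 33.6901 deg
z = 19

r = 18.0278, theta = 33.6901 deg, z = 19


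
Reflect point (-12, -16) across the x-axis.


Reflection across x-axis: (x, y) -> (x, -y)
(-12, -16) -> (-12, 16)

(-12, 16)


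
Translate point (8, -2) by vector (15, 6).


Translation: (x+dx, y+dy) = (8+15, -2+6) = (23, 4)

(23, 4)


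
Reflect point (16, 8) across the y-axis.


Reflection across y-axis: (x, y) -> (-x, y)
(16, 8) -> (-16, 8)

(-16, 8)


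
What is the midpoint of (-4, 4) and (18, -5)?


Midpoint = ((-4+18)/2, (4+-5)/2) = (7, -0.5)

(7, -0.5)


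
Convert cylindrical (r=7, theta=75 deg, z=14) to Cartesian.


x = 7 * cos(75) = 1.8117
y = 7 * sin(75) = 6.7615
z = 14

(1.8117, 6.7615, 14)


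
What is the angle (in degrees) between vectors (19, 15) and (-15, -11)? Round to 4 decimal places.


dot = 19*-15 + 15*-11 = -450
|u| = 24.2074, |v| = 18.6011
cos(angle) = -0.9994
angle = 177.9637 degrees

177.9637 degrees


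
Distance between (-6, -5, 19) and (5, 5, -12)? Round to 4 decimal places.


d = sqrt((5--6)^2 + (5--5)^2 + (-12-19)^2) = 34.3802

34.3802


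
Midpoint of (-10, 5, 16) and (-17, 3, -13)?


Midpoint = ((-10+-17)/2, (5+3)/2, (16+-13)/2) = (-13.5, 4, 1.5)

(-13.5, 4, 1.5)


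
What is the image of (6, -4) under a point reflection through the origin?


Reflection through origin: (x, y) -> (-x, -y)
(6, -4) -> (-6, 4)

(-6, 4)


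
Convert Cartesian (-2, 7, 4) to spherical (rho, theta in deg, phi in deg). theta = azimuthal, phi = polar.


rho = sqrt((-2)^2 + 7^2 + 4^2) = 8.3066
theta = atan2(7, -2) = 105.9454 deg
phi = acos(4/8.3066) = 61.2137 deg

rho = 8.3066, theta = 105.9454 deg, phi = 61.2137 deg


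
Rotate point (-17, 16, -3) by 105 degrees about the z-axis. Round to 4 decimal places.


x' = -17*cos(105) - 16*sin(105) = -11.0549
y' = -17*sin(105) + 16*cos(105) = -20.5618
z' = -3

(-11.0549, -20.5618, -3)


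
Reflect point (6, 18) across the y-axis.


Reflection across y-axis: (x, y) -> (-x, y)
(6, 18) -> (-6, 18)

(-6, 18)


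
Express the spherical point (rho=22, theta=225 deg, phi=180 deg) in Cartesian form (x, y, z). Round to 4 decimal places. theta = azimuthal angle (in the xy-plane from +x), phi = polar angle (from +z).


x = 22 * sin(180) * cos(225) = 0
y = 22 * sin(180) * sin(225) = 0
z = 22 * cos(180) = -22

(0, 0, -22)


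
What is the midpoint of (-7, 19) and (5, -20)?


Midpoint = ((-7+5)/2, (19+-20)/2) = (-1, -0.5)

(-1, -0.5)


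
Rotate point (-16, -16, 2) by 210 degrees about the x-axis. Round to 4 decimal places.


x' = -16
y' = -16*cos(210) - 2*sin(210) = 14.8564
z' = -16*sin(210) + 2*cos(210) = 6.2679

(-16, 14.8564, 6.2679)


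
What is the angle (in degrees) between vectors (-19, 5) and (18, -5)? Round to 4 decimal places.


dot = -19*18 + 5*-5 = -367
|u| = 19.6469, |v| = 18.6815
cos(angle) = -0.9999
angle = 179.2195 degrees

179.2195 degrees


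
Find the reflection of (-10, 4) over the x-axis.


Reflection across x-axis: (x, y) -> (x, -y)
(-10, 4) -> (-10, -4)

(-10, -4)


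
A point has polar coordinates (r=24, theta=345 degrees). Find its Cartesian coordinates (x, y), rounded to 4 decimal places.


x = 24 * cos(345) = 23.1822
y = 24 * sin(345) = -6.2117

(23.1822, -6.2117)


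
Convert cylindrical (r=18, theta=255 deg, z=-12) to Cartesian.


x = 18 * cos(255) = -4.6587
y = 18 * sin(255) = -17.3867
z = -12

(-4.6587, -17.3867, -12)


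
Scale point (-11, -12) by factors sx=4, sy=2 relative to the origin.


Scaling: (x*sx, y*sy) = (-11*4, -12*2) = (-44, -24)

(-44, -24)


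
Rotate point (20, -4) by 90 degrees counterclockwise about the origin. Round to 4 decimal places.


x' = 20*cos(90) - -4*sin(90) = 4
y' = 20*sin(90) + -4*cos(90) = 20

(4, 20)


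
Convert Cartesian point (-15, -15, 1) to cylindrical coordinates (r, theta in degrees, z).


r = sqrt((-15)^2 + (-15)^2) = 21.2132
theta = atan2(-15, -15) = 225 deg
z = 1

r = 21.2132, theta = 225 deg, z = 1


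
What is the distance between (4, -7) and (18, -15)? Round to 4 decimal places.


d = sqrt((18-4)^2 + (-15--7)^2) = 16.1245

16.1245


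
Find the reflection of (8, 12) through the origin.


Reflection through origin: (x, y) -> (-x, -y)
(8, 12) -> (-8, -12)

(-8, -12)


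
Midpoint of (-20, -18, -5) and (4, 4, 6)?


Midpoint = ((-20+4)/2, (-18+4)/2, (-5+6)/2) = (-8, -7, 0.5)

(-8, -7, 0.5)


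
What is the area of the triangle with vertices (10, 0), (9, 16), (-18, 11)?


Area = |x1(y2-y3) + x2(y3-y1) + x3(y1-y2)| / 2
= |10*(16-11) + 9*(11-0) + -18*(0-16)| / 2
= 218.5

218.5


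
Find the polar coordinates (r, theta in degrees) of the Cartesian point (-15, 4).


r = sqrt((-15)^2 + 4^2) = 15.5242
theta = atan2(4, -15) = 165.0686 degrees

r = 15.5242, theta = 165.0686 degrees


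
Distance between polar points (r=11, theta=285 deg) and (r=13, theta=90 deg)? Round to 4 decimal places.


d = sqrt(r1^2 + r2^2 - 2*r1*r2*cos(t2-t1))
d = sqrt(11^2 + 13^2 - 2*11*13*cos(90-285)) = 23.7961

23.7961


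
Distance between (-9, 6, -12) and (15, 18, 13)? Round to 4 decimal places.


d = sqrt((15--9)^2 + (18-6)^2 + (13--12)^2) = 36.6742

36.6742


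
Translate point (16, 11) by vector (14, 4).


Translation: (x+dx, y+dy) = (16+14, 11+4) = (30, 15)

(30, 15)


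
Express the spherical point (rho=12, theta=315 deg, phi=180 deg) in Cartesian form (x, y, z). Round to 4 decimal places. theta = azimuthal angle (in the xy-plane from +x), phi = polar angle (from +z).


x = 12 * sin(180) * cos(315) = 0
y = 12 * sin(180) * sin(315) = 0
z = 12 * cos(180) = -12

(0, 0, -12)


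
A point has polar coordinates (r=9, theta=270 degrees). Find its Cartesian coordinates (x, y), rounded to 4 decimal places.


x = 9 * cos(270) = 0
y = 9 * sin(270) = -9

(0, -9)


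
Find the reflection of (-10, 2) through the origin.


Reflection through origin: (x, y) -> (-x, -y)
(-10, 2) -> (10, -2)

(10, -2)


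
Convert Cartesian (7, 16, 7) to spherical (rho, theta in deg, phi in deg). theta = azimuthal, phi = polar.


rho = sqrt(7^2 + 16^2 + 7^2) = 18.8149
theta = atan2(16, 7) = 66.3706 deg
phi = acos(7/18.8149) = 68.1582 deg

rho = 18.8149, theta = 66.3706 deg, phi = 68.1582 deg


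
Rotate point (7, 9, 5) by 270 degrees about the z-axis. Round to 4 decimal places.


x' = 7*cos(270) - 9*sin(270) = 9
y' = 7*sin(270) + 9*cos(270) = -7
z' = 5

(9, -7, 5)


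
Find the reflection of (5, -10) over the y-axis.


Reflection across y-axis: (x, y) -> (-x, y)
(5, -10) -> (-5, -10)

(-5, -10)


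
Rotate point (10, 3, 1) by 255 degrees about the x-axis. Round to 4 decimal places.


x' = 10
y' = 3*cos(255) - 1*sin(255) = 0.1895
z' = 3*sin(255) + 1*cos(255) = -3.1566

(10, 0.1895, -3.1566)


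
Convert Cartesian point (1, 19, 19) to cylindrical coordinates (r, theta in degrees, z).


r = sqrt(1^2 + 19^2) = 19.0263
theta = atan2(19, 1) = 86.9872 deg
z = 19

r = 19.0263, theta = 86.9872 deg, z = 19


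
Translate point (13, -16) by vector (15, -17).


Translation: (x+dx, y+dy) = (13+15, -16+-17) = (28, -33)

(28, -33)


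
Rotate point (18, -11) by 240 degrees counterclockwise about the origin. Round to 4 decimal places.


x' = 18*cos(240) - -11*sin(240) = -18.5263
y' = 18*sin(240) + -11*cos(240) = -10.0885

(-18.5263, -10.0885)


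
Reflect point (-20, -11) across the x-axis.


Reflection across x-axis: (x, y) -> (x, -y)
(-20, -11) -> (-20, 11)

(-20, 11)


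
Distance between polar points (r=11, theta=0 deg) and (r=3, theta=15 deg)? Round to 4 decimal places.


d = sqrt(r1^2 + r2^2 - 2*r1*r2*cos(t2-t1))
d = sqrt(11^2 + 3^2 - 2*11*3*cos(15-0)) = 8.1393

8.1393


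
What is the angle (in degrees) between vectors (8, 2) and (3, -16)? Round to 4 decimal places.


dot = 8*3 + 2*-16 = -8
|u| = 8.2462, |v| = 16.2788
cos(angle) = -0.0596
angle = 93.4166 degrees

93.4166 degrees


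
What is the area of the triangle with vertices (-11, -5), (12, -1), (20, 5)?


Area = |x1(y2-y3) + x2(y3-y1) + x3(y1-y2)| / 2
= |-11*(-1-5) + 12*(5--5) + 20*(-5--1)| / 2
= 53

53


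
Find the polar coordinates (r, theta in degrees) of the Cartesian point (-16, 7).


r = sqrt((-16)^2 + 7^2) = 17.4642
theta = atan2(7, -16) = 156.3706 degrees

r = 17.4642, theta = 156.3706 degrees


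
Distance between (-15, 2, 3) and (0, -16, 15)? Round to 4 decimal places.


d = sqrt((0--15)^2 + (-16-2)^2 + (15-3)^2) = 26.3249

26.3249


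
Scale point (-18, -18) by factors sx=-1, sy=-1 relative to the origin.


Scaling: (x*sx, y*sy) = (-18*-1, -18*-1) = (18, 18)

(18, 18)


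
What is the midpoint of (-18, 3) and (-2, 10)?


Midpoint = ((-18+-2)/2, (3+10)/2) = (-10, 6.5)

(-10, 6.5)


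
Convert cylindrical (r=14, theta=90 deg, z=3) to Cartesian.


x = 14 * cos(90) = 0
y = 14 * sin(90) = 14
z = 3

(0, 14, 3)


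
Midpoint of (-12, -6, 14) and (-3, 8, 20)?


Midpoint = ((-12+-3)/2, (-6+8)/2, (14+20)/2) = (-7.5, 1, 17)

(-7.5, 1, 17)


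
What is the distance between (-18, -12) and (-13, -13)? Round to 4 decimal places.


d = sqrt((-13--18)^2 + (-13--12)^2) = 5.099

5.099


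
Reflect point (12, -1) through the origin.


Reflection through origin: (x, y) -> (-x, -y)
(12, -1) -> (-12, 1)

(-12, 1)


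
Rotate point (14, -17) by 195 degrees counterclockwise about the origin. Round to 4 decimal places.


x' = 14*cos(195) - -17*sin(195) = -17.9229
y' = 14*sin(195) + -17*cos(195) = 12.7973

(-17.9229, 12.7973)


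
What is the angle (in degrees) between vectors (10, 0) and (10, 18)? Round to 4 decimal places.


dot = 10*10 + 0*18 = 100
|u| = 10, |v| = 20.5913
cos(angle) = 0.4856
angle = 60.9454 degrees

60.9454 degrees


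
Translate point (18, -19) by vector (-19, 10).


Translation: (x+dx, y+dy) = (18+-19, -19+10) = (-1, -9)

(-1, -9)


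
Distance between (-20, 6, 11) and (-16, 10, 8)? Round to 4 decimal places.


d = sqrt((-16--20)^2 + (10-6)^2 + (8-11)^2) = 6.4031

6.4031


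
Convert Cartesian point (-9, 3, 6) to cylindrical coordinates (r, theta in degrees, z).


r = sqrt((-9)^2 + 3^2) = 9.4868
theta = atan2(3, -9) = 161.5651 deg
z = 6

r = 9.4868, theta = 161.5651 deg, z = 6


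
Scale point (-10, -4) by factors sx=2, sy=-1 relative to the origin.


Scaling: (x*sx, y*sy) = (-10*2, -4*-1) = (-20, 4)

(-20, 4)


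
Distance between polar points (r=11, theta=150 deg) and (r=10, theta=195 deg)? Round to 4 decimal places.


d = sqrt(r1^2 + r2^2 - 2*r1*r2*cos(t2-t1))
d = sqrt(11^2 + 10^2 - 2*11*10*cos(195-150)) = 8.0893

8.0893


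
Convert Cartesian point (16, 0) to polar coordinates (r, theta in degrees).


r = sqrt(16^2 + 0^2) = 16
theta = atan2(0, 16) = 0 degrees

r = 16, theta = 0 degrees


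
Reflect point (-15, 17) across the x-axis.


Reflection across x-axis: (x, y) -> (x, -y)
(-15, 17) -> (-15, -17)

(-15, -17)


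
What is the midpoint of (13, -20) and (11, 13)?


Midpoint = ((13+11)/2, (-20+13)/2) = (12, -3.5)

(12, -3.5)


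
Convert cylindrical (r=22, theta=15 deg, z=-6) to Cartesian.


x = 22 * cos(15) = 21.2504
y = 22 * sin(15) = 5.694
z = -6

(21.2504, 5.694, -6)


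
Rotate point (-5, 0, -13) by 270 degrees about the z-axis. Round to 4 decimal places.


x' = -5*cos(270) - 0*sin(270) = 0
y' = -5*sin(270) + 0*cos(270) = 5
z' = -13

(0, 5, -13)


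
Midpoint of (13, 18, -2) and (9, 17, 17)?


Midpoint = ((13+9)/2, (18+17)/2, (-2+17)/2) = (11, 17.5, 7.5)

(11, 17.5, 7.5)


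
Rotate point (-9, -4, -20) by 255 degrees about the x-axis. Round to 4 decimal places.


x' = -9
y' = -4*cos(255) - -20*sin(255) = -18.2832
z' = -4*sin(255) + -20*cos(255) = 9.0401

(-9, -18.2832, 9.0401)


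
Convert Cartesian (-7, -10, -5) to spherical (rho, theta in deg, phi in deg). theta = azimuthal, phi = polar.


rho = sqrt((-7)^2 + (-10)^2 + (-5)^2) = 13.1909
theta = atan2(-10, -7) = 235.008 deg
phi = acos(-5/13.1909) = 112.2748 deg

rho = 13.1909, theta = 235.008 deg, phi = 112.2748 deg


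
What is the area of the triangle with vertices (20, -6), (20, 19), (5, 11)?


Area = |x1(y2-y3) + x2(y3-y1) + x3(y1-y2)| / 2
= |20*(19-11) + 20*(11--6) + 5*(-6-19)| / 2
= 187.5

187.5


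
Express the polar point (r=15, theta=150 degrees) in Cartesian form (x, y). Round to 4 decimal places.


x = 15 * cos(150) = -12.9904
y = 15 * sin(150) = 7.5

(-12.9904, 7.5)


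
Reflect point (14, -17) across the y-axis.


Reflection across y-axis: (x, y) -> (-x, y)
(14, -17) -> (-14, -17)

(-14, -17)


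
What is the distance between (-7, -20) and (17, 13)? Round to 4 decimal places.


d = sqrt((17--7)^2 + (13--20)^2) = 40.8044

40.8044


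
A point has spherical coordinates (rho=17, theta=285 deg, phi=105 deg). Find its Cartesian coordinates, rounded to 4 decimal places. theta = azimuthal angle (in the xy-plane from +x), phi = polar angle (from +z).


x = 17 * sin(105) * cos(285) = 4.25
y = 17 * sin(105) * sin(285) = -15.8612
z = 17 * cos(105) = -4.3999

(4.25, -15.8612, -4.3999)


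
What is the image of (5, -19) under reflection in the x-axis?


Reflection across x-axis: (x, y) -> (x, -y)
(5, -19) -> (5, 19)

(5, 19)


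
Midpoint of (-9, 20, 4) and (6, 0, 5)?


Midpoint = ((-9+6)/2, (20+0)/2, (4+5)/2) = (-1.5, 10, 4.5)

(-1.5, 10, 4.5)


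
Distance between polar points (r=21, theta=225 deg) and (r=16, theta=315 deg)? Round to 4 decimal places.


d = sqrt(r1^2 + r2^2 - 2*r1*r2*cos(t2-t1))
d = sqrt(21^2 + 16^2 - 2*21*16*cos(315-225)) = 26.4008

26.4008


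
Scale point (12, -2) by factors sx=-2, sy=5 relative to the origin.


Scaling: (x*sx, y*sy) = (12*-2, -2*5) = (-24, -10)

(-24, -10)


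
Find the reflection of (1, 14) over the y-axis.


Reflection across y-axis: (x, y) -> (-x, y)
(1, 14) -> (-1, 14)

(-1, 14)


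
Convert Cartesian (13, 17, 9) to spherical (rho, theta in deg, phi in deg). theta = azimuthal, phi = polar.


rho = sqrt(13^2 + 17^2 + 9^2) = 23.2164
theta = atan2(17, 13) = 52.5946 deg
phi = acos(9/23.2164) = 67.1912 deg

rho = 23.2164, theta = 52.5946 deg, phi = 67.1912 deg


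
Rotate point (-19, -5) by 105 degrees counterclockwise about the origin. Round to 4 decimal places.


x' = -19*cos(105) - -5*sin(105) = 9.7472
y' = -19*sin(105) + -5*cos(105) = -17.0585

(9.7472, -17.0585)


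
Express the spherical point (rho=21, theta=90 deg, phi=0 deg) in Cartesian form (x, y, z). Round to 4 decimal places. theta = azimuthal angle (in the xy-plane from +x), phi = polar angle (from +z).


x = 21 * sin(0) * cos(90) = 0
y = 21 * sin(0) * sin(90) = 0
z = 21 * cos(0) = 21

(0, 0, 21)


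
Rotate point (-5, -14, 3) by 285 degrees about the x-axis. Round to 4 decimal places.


x' = -5
y' = -14*cos(285) - 3*sin(285) = -0.7257
z' = -14*sin(285) + 3*cos(285) = 14.2994

(-5, -0.7257, 14.2994)


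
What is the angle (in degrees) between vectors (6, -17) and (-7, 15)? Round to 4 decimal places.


dot = 6*-7 + -17*15 = -297
|u| = 18.0278, |v| = 16.5529
cos(angle) = -0.9953
angle = 174.4231 degrees

174.4231 degrees


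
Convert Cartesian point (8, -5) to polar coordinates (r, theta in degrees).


r = sqrt(8^2 + (-5)^2) = 9.434
theta = atan2(-5, 8) = 327.9946 degrees

r = 9.434, theta = 327.9946 degrees


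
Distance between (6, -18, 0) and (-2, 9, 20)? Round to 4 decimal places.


d = sqrt((-2-6)^2 + (9--18)^2 + (20-0)^2) = 34.5398

34.5398


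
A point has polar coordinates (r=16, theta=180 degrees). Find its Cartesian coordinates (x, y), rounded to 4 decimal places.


x = 16 * cos(180) = -16
y = 16 * sin(180) = 0

(-16, 0)


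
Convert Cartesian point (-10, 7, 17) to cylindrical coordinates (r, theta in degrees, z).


r = sqrt((-10)^2 + 7^2) = 12.2066
theta = atan2(7, -10) = 145.008 deg
z = 17

r = 12.2066, theta = 145.008 deg, z = 17


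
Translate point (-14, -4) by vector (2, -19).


Translation: (x+dx, y+dy) = (-14+2, -4+-19) = (-12, -23)

(-12, -23)


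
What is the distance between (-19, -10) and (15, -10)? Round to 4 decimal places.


d = sqrt((15--19)^2 + (-10--10)^2) = 34

34


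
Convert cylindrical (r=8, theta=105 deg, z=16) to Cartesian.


x = 8 * cos(105) = -2.0706
y = 8 * sin(105) = 7.7274
z = 16

(-2.0706, 7.7274, 16)


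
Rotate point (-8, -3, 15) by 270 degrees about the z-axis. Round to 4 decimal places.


x' = -8*cos(270) - -3*sin(270) = -3
y' = -8*sin(270) + -3*cos(270) = 8
z' = 15

(-3, 8, 15)


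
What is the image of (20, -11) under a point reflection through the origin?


Reflection through origin: (x, y) -> (-x, -y)
(20, -11) -> (-20, 11)

(-20, 11)


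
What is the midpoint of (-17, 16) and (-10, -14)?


Midpoint = ((-17+-10)/2, (16+-14)/2) = (-13.5, 1)

(-13.5, 1)


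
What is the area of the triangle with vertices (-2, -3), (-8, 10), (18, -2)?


Area = |x1(y2-y3) + x2(y3-y1) + x3(y1-y2)| / 2
= |-2*(10--2) + -8*(-2--3) + 18*(-3-10)| / 2
= 133

133


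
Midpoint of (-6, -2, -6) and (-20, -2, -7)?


Midpoint = ((-6+-20)/2, (-2+-2)/2, (-6+-7)/2) = (-13, -2, -6.5)

(-13, -2, -6.5)


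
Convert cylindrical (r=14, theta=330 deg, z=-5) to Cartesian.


x = 14 * cos(330) = 12.1244
y = 14 * sin(330) = -7
z = -5

(12.1244, -7, -5)


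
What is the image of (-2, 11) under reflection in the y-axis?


Reflection across y-axis: (x, y) -> (-x, y)
(-2, 11) -> (2, 11)

(2, 11)


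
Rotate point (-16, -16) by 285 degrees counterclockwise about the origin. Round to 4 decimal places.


x' = -16*cos(285) - -16*sin(285) = -19.5959
y' = -16*sin(285) + -16*cos(285) = 11.3137

(-19.5959, 11.3137)


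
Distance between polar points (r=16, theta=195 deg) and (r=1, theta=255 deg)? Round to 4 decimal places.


d = sqrt(r1^2 + r2^2 - 2*r1*r2*cos(t2-t1))
d = sqrt(16^2 + 1^2 - 2*16*1*cos(255-195)) = 15.5242

15.5242


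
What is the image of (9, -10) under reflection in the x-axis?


Reflection across x-axis: (x, y) -> (x, -y)
(9, -10) -> (9, 10)

(9, 10)


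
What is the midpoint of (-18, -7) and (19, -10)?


Midpoint = ((-18+19)/2, (-7+-10)/2) = (0.5, -8.5)

(0.5, -8.5)


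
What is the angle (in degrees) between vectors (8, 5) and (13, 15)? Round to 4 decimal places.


dot = 8*13 + 5*15 = 179
|u| = 9.434, |v| = 19.8494
cos(angle) = 0.9559
angle = 17.0802 degrees

17.0802 degrees


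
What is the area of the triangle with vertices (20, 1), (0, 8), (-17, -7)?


Area = |x1(y2-y3) + x2(y3-y1) + x3(y1-y2)| / 2
= |20*(8--7) + 0*(-7-1) + -17*(1-8)| / 2
= 209.5

209.5


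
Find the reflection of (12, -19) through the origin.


Reflection through origin: (x, y) -> (-x, -y)
(12, -19) -> (-12, 19)

(-12, 19)


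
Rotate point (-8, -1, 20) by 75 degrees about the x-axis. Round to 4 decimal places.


x' = -8
y' = -1*cos(75) - 20*sin(75) = -19.5773
z' = -1*sin(75) + 20*cos(75) = 4.2105

(-8, -19.5773, 4.2105)


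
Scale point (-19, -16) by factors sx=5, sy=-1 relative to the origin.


Scaling: (x*sx, y*sy) = (-19*5, -16*-1) = (-95, 16)

(-95, 16)


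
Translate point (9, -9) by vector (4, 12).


Translation: (x+dx, y+dy) = (9+4, -9+12) = (13, 3)

(13, 3)


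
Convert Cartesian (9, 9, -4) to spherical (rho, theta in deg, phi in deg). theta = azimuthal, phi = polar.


rho = sqrt(9^2 + 9^2 + (-4)^2) = 13.3417
theta = atan2(9, 9) = 45 deg
phi = acos(-4/13.3417) = 107.4464 deg

rho = 13.3417, theta = 45 deg, phi = 107.4464 deg


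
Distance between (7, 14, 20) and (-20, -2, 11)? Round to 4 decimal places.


d = sqrt((-20-7)^2 + (-2-14)^2 + (11-20)^2) = 32.6497

32.6497


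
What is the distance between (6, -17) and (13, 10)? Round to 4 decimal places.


d = sqrt((13-6)^2 + (10--17)^2) = 27.8927

27.8927


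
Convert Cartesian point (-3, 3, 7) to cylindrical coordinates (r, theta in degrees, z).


r = sqrt((-3)^2 + 3^2) = 4.2426
theta = atan2(3, -3) = 135 deg
z = 7

r = 4.2426, theta = 135 deg, z = 7


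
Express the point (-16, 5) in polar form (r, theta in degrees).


r = sqrt((-16)^2 + 5^2) = 16.7631
theta = atan2(5, -16) = 162.646 degrees

r = 16.7631, theta = 162.646 degrees


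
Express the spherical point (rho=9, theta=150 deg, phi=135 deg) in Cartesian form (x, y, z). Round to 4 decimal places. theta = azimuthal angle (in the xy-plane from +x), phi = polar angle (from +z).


x = 9 * sin(135) * cos(150) = -5.5114
y = 9 * sin(135) * sin(150) = 3.182
z = 9 * cos(135) = -6.364

(-5.5114, 3.182, -6.364)


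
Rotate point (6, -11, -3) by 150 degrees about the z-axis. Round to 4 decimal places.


x' = 6*cos(150) - -11*sin(150) = 0.3038
y' = 6*sin(150) + -11*cos(150) = 12.5263
z' = -3

(0.3038, 12.5263, -3)


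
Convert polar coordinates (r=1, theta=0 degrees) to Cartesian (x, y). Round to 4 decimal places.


x = 1 * cos(0) = 1
y = 1 * sin(0) = 0

(1, 0)


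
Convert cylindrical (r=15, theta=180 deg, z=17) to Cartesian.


x = 15 * cos(180) = -15
y = 15 * sin(180) = 0
z = 17

(-15, 0, 17)


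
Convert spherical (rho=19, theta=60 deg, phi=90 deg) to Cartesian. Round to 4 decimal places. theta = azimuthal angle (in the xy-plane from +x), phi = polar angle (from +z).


x = 19 * sin(90) * cos(60) = 9.5
y = 19 * sin(90) * sin(60) = 16.4545
z = 19 * cos(90) = 0

(9.5, 16.4545, 0)


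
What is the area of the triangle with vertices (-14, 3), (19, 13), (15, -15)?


Area = |x1(y2-y3) + x2(y3-y1) + x3(y1-y2)| / 2
= |-14*(13--15) + 19*(-15-3) + 15*(3-13)| / 2
= 442

442


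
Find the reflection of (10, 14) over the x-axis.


Reflection across x-axis: (x, y) -> (x, -y)
(10, 14) -> (10, -14)

(10, -14)


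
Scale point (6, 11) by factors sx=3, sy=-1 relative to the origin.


Scaling: (x*sx, y*sy) = (6*3, 11*-1) = (18, -11)

(18, -11)


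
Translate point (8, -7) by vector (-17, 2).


Translation: (x+dx, y+dy) = (8+-17, -7+2) = (-9, -5)

(-9, -5)


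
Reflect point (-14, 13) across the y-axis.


Reflection across y-axis: (x, y) -> (-x, y)
(-14, 13) -> (14, 13)

(14, 13)


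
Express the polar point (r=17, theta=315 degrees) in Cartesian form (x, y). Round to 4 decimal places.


x = 17 * cos(315) = 12.0208
y = 17 * sin(315) = -12.0208

(12.0208, -12.0208)


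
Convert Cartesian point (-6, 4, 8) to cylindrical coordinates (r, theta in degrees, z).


r = sqrt((-6)^2 + 4^2) = 7.2111
theta = atan2(4, -6) = 146.3099 deg
z = 8

r = 7.2111, theta = 146.3099 deg, z = 8


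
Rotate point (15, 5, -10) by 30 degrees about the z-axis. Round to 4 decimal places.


x' = 15*cos(30) - 5*sin(30) = 10.4904
y' = 15*sin(30) + 5*cos(30) = 11.8301
z' = -10

(10.4904, 11.8301, -10)


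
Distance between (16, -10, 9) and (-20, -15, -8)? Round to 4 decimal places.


d = sqrt((-20-16)^2 + (-15--10)^2 + (-8-9)^2) = 40.1248

40.1248


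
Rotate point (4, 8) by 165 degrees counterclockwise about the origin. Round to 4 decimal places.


x' = 4*cos(165) - 8*sin(165) = -5.9343
y' = 4*sin(165) + 8*cos(165) = -6.6921

(-5.9343, -6.6921)


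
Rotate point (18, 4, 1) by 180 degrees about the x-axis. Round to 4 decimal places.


x' = 18
y' = 4*cos(180) - 1*sin(180) = -4
z' = 4*sin(180) + 1*cos(180) = -1

(18, -4, -1)


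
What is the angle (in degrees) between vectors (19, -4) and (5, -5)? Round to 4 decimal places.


dot = 19*5 + -4*-5 = 115
|u| = 19.4165, |v| = 7.0711
cos(angle) = 0.8376
angle = 33.1113 degrees

33.1113 degrees


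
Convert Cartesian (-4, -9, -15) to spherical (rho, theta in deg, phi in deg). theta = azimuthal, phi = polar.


rho = sqrt((-4)^2 + (-9)^2 + (-15)^2) = 17.9444
theta = atan2(-9, -4) = 246.0375 deg
phi = acos(-15/17.9444) = 146.7115 deg

rho = 17.9444, theta = 246.0375 deg, phi = 146.7115 deg


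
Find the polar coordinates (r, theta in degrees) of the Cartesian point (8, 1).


r = sqrt(8^2 + 1^2) = 8.0623
theta = atan2(1, 8) = 7.125 degrees

r = 8.0623, theta = 7.125 degrees


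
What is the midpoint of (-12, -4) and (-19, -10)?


Midpoint = ((-12+-19)/2, (-4+-10)/2) = (-15.5, -7)

(-15.5, -7)


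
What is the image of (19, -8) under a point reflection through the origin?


Reflection through origin: (x, y) -> (-x, -y)
(19, -8) -> (-19, 8)

(-19, 8)


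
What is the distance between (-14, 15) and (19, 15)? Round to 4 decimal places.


d = sqrt((19--14)^2 + (15-15)^2) = 33

33


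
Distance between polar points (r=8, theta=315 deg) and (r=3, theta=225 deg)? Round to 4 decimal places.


d = sqrt(r1^2 + r2^2 - 2*r1*r2*cos(t2-t1))
d = sqrt(8^2 + 3^2 - 2*8*3*cos(225-315)) = 8.544

8.544


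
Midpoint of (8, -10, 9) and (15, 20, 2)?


Midpoint = ((8+15)/2, (-10+20)/2, (9+2)/2) = (11.5, 5, 5.5)

(11.5, 5, 5.5)


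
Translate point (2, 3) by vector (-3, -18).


Translation: (x+dx, y+dy) = (2+-3, 3+-18) = (-1, -15)

(-1, -15)


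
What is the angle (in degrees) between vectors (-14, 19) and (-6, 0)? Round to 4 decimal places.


dot = -14*-6 + 19*0 = 84
|u| = 23.6008, |v| = 6
cos(angle) = 0.5932
angle = 53.6156 degrees

53.6156 degrees


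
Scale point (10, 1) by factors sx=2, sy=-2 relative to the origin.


Scaling: (x*sx, y*sy) = (10*2, 1*-2) = (20, -2)

(20, -2)


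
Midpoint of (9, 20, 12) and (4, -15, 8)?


Midpoint = ((9+4)/2, (20+-15)/2, (12+8)/2) = (6.5, 2.5, 10)

(6.5, 2.5, 10)


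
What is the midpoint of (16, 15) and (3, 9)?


Midpoint = ((16+3)/2, (15+9)/2) = (9.5, 12)

(9.5, 12)


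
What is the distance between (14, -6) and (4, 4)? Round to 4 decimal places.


d = sqrt((4-14)^2 + (4--6)^2) = 14.1421

14.1421


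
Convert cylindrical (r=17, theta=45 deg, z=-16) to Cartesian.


x = 17 * cos(45) = 12.0208
y = 17 * sin(45) = 12.0208
z = -16

(12.0208, 12.0208, -16)


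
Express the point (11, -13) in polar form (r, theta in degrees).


r = sqrt(11^2 + (-13)^2) = 17.0294
theta = atan2(-13, 11) = 310.2364 degrees

r = 17.0294, theta = 310.2364 degrees


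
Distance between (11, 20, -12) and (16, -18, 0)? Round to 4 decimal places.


d = sqrt((16-11)^2 + (-18-20)^2 + (0--12)^2) = 40.1622

40.1622


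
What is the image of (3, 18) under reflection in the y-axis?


Reflection across y-axis: (x, y) -> (-x, y)
(3, 18) -> (-3, 18)

(-3, 18)


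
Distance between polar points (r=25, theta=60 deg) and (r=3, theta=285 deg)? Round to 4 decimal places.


d = sqrt(r1^2 + r2^2 - 2*r1*r2*cos(t2-t1))
d = sqrt(25^2 + 3^2 - 2*25*3*cos(285-60)) = 27.2042

27.2042


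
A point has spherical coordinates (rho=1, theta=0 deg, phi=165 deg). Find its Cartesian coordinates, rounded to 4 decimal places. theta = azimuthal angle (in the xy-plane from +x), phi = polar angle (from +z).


x = 1 * sin(165) * cos(0) = 0.2588
y = 1 * sin(165) * sin(0) = 0
z = 1 * cos(165) = -0.9659

(0.2588, 0, -0.9659)


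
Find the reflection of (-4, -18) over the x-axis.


Reflection across x-axis: (x, y) -> (x, -y)
(-4, -18) -> (-4, 18)

(-4, 18)


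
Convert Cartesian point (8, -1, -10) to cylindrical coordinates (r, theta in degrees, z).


r = sqrt(8^2 + (-1)^2) = 8.0623
theta = atan2(-1, 8) = 352.875 deg
z = -10

r = 8.0623, theta = 352.875 deg, z = -10


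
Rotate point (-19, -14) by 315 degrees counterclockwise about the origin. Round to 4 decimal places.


x' = -19*cos(315) - -14*sin(315) = -23.3345
y' = -19*sin(315) + -14*cos(315) = 3.5355

(-23.3345, 3.5355)


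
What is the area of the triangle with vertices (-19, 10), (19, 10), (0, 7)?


Area = |x1(y2-y3) + x2(y3-y1) + x3(y1-y2)| / 2
= |-19*(10-7) + 19*(7-10) + 0*(10-10)| / 2
= 57

57


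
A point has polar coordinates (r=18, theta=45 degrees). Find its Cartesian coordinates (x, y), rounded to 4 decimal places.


x = 18 * cos(45) = 12.7279
y = 18 * sin(45) = 12.7279

(12.7279, 12.7279)


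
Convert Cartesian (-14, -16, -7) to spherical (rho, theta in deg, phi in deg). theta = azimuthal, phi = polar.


rho = sqrt((-14)^2 + (-16)^2 + (-7)^2) = 22.383
theta = atan2(-16, -14) = 228.8141 deg
phi = acos(-7/22.383) = 108.2242 deg

rho = 22.383, theta = 228.8141 deg, phi = 108.2242 deg


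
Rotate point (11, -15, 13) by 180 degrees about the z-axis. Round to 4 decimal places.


x' = 11*cos(180) - -15*sin(180) = -11
y' = 11*sin(180) + -15*cos(180) = 15
z' = 13

(-11, 15, 13)


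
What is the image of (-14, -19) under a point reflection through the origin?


Reflection through origin: (x, y) -> (-x, -y)
(-14, -19) -> (14, 19)

(14, 19)


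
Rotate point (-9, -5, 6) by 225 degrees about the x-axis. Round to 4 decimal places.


x' = -9
y' = -5*cos(225) - 6*sin(225) = 7.7782
z' = -5*sin(225) + 6*cos(225) = -0.7071

(-9, 7.7782, -0.7071)


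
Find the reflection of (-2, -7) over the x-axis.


Reflection across x-axis: (x, y) -> (x, -y)
(-2, -7) -> (-2, 7)

(-2, 7)
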